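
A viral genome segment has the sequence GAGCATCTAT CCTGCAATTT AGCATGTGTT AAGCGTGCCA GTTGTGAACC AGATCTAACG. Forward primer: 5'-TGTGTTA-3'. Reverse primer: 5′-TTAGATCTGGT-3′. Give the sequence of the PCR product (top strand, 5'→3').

Forward primer TGTGTTA is found on the top strand at positions 25–31.
Taking the reverse complement of TTAGATCTGGT gives ACCAGATCTAA, found at positions 48–58 on the template; the primer anneals here to the top strand with its 3' end pointing upstream.
The product is the template from position 25 through 58 (34 bp).

5'-TGTGTTAAGCGTGCCAGTTGTGAACCAGATCTAA-3'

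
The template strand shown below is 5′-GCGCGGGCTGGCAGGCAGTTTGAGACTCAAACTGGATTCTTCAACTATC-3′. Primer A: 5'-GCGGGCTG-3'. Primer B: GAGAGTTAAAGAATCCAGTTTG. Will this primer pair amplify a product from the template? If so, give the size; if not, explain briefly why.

No product — primer B has no binding site in the template.

Primer B (GAGAGTTAAAGAATCCAGTTTG) does not match the top strand, and its reverse complement CAAACTGGATTCTTTAACTCTC does not match either.
With no annealing site for primer B, no amplification occurs.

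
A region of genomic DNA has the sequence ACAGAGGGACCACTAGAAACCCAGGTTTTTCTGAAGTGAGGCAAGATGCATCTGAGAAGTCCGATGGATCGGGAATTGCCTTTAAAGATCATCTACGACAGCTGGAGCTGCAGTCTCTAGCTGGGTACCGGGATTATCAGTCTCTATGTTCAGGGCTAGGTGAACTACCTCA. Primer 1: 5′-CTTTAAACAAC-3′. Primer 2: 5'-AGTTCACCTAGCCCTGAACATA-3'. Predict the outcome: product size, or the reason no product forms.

No product — primer 1 has no binding site in the template.

Primer 1 (CTTTAAACAAC) does not match the top strand, and its reverse complement GTTGTTTAAAG does not match either.
With no annealing site for primer 1, no amplification occurs.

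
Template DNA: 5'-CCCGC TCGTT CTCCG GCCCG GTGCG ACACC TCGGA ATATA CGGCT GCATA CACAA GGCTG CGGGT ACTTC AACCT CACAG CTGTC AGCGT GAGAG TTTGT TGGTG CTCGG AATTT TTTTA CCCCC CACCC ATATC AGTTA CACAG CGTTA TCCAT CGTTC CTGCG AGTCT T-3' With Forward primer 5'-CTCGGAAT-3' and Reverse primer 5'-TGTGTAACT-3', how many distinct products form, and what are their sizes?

The forward primer CTCGGAAT matches the top strand at positions 30–37, 106–113.
The reverse primer's reverse complement is AGTTACACA, matching at positions 136–144.
Each forward site pairs with the reverse site to give a product ending at position 144: sizes 115, 39 bp.

Two products: 115 bp, 39 bp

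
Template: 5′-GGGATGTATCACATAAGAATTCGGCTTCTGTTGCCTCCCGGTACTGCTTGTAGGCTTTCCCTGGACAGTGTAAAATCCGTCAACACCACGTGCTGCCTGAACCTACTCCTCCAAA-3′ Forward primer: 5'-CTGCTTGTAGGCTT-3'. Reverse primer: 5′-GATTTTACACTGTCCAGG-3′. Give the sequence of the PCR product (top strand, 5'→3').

5'-CTGCTTGTAGGCTTTCCCTGGACAGTGTAAAATC-3'

Scanning the template, CTGCTTGTAGGCTT occurs at positions 44–57; this primer anneals to the bottom strand there with its 3' end pointing downstream.
Reverse complement of the reverse primer: CCTGGACAGTGTAAAATC. This occurs on the top strand at positions 60–77.
The product is the template from position 44 through 77 (34 bp).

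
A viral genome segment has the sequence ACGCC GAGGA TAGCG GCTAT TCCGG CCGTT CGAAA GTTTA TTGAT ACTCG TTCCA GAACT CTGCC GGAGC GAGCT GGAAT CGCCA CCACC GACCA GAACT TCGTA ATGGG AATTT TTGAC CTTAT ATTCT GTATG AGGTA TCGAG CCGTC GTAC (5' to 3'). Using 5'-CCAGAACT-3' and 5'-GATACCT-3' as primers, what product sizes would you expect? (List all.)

The forward primer CCAGAACT matches the top strand at positions 53–60, 93–100.
The reverse primer's reverse complement is AGGTATC, matching at positions 136–142.
Each forward site pairs with the reverse site to give a product ending at position 142: sizes 90, 50 bp.

90 bp, 50 bp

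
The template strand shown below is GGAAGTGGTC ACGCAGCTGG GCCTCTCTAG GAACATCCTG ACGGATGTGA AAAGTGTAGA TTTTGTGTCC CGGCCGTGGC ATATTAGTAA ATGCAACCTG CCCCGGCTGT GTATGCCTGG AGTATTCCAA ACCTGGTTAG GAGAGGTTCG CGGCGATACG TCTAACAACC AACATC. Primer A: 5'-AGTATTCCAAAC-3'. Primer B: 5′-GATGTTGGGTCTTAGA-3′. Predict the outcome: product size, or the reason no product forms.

No product — primer B has no binding site in the template.

Primer B (GATGTTGGGTCTTAGA) does not match the top strand, and its reverse complement TCTAAGACCCAACATC does not match either.
With no annealing site for primer B, no amplification occurs.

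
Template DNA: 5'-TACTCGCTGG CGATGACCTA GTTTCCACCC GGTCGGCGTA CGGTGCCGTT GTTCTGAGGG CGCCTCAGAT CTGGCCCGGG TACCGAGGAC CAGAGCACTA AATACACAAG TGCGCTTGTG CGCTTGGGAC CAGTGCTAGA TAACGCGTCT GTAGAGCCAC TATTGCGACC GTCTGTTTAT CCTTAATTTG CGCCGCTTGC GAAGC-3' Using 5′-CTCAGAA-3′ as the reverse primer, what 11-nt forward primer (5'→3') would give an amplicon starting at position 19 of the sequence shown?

The reverse primer's reverse complement TTCTGAG matches the template at positions 52–58; the product starts at position 19.
The forward primer is identical to the top strand over positions 19–29: TAGTTTCCACC.

5'-TAGTTTCCACC-3'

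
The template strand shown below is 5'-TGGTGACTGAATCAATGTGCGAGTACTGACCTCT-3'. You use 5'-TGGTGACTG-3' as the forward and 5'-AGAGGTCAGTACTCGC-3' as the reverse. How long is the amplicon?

34 bp

The forward primer matches the template at positions 1–9.
Reverse complement of the reverse primer: GCGAGTACTGACCTCT. This occurs on the top strand at positions 19–34.
Amplicon spans positions 1–34: 34 bp.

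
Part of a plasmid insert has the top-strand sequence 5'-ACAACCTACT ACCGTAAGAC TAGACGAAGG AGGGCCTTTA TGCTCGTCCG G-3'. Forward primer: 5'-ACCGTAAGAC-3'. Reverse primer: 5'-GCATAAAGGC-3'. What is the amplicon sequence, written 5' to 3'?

5'-ACCGTAAGACTAGACGAAGGAGGGCCTTTATGC-3'

Forward primer ACCGTAAGAC is found on the top strand at positions 11–20.
The reverse primer's reverse complement is GCCTTTATGC, which matches the template at positions 34–43.
The product is the template from position 11 through 43 (33 bp).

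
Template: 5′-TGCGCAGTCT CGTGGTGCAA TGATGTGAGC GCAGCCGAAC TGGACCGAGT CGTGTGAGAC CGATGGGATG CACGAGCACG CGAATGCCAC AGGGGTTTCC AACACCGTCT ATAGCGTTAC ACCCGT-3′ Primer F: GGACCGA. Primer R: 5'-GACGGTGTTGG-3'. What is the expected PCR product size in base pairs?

Forward primer GGACCGA is found on the top strand at positions 42–48.
The reverse primer's reverse complement is CCAACACCGTC, which matches the template at positions 99–109.
Amplicon spans positions 42–109: 68 bp.

68 bp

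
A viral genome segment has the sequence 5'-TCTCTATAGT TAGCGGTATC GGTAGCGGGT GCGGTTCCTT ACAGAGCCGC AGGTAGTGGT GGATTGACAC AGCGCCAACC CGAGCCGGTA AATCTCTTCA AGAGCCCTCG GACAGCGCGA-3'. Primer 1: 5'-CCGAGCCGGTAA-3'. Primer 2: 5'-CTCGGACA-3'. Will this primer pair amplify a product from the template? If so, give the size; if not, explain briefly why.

No product — both primers anneal to the same strand and extend in the same direction.

Primer 1 (CCGAGCCGGTAA) matches the top strand at positions 80–91 (3' end points downstream).
Primer 2 (CTCGGACA) also matches the top strand directly, at positions 107–114 — its reverse complement TGTCCGAG is not present.
Both primers anneal to the bottom strand with 3' ends pointing the same way, so neither can prime synthesis back toward the other.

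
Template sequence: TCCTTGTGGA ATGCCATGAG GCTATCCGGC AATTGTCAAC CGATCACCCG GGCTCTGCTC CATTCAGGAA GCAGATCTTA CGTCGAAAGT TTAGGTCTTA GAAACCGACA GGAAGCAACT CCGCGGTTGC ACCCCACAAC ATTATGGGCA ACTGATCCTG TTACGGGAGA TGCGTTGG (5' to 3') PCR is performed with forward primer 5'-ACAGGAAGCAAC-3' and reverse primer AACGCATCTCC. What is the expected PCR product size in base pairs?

Forward primer ACAGGAAGCAAC is found on the top strand at positions 108–119.
Reverse complement of the reverse primer: GGAGATGCGTT. This occurs on the top strand at positions 166–176.
Amplicon spans positions 108–176: 69 bp.

69 bp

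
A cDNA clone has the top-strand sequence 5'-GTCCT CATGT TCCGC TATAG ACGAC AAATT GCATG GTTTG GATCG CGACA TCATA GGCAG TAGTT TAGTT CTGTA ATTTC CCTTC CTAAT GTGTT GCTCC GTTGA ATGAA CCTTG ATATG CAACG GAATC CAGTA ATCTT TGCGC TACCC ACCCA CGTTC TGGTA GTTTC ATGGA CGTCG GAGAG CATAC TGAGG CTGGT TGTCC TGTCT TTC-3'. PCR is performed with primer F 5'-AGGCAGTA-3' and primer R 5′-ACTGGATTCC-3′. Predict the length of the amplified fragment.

Forward primer AGGCAGTA is found on the top strand at positions 55–62.
The reverse primer's reverse complement is GGAATCCAGT, which matches the template at positions 125–134.
Product length = (reverse-primer end) − (forward-primer start) + 1 = 134 − 55 + 1 = 80 bp.

80 bp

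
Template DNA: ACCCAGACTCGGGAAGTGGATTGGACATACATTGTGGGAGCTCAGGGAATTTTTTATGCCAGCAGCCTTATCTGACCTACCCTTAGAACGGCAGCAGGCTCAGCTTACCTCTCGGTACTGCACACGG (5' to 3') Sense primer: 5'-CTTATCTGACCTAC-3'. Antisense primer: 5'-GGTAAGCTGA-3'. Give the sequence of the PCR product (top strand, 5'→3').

The forward primer matches the template at positions 67–80.
Reverse complement of the reverse primer: TCAGCTTACC. This occurs on the top strand at positions 100–109.
The product is the template from position 67 through 109 (43 bp).

5'-CTTATCTGACCTACCCTTAGAACGGCAGCAGGCTCAGCTTACC-3'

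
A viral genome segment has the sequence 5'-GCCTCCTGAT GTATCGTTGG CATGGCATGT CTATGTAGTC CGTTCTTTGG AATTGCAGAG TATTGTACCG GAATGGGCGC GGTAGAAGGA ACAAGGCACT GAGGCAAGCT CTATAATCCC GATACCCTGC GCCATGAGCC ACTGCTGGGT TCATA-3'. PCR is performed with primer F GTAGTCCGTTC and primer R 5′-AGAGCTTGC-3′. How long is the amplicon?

78 bp

Scanning the template, GTAGTCCGTTC occurs at positions 35–45; this primer anneals to the bottom strand there with its 3' end pointing downstream.
Taking the reverse complement of AGAGCTTGC gives GCAAGCTCT, found at positions 104–112 on the template; the primer anneals here to the top strand with its 3' end pointing upstream.
Amplicon spans positions 35–112: 78 bp.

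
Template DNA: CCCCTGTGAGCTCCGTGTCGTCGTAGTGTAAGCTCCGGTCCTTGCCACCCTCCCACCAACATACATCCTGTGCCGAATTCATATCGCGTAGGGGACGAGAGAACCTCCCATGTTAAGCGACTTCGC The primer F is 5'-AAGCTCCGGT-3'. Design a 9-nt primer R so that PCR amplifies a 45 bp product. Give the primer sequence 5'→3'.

5'-GGCACAGGA-3'

The forward primer binds at positions 30–39, so a 45 bp product ends at position 30 + 45 − 1 = 74.
The reverse primer anneals to the top strand over positions 66–74, i.e. to TCCTGTGCC.
Its sequence written 5'→3' is the reverse complement: GGCACAGGA.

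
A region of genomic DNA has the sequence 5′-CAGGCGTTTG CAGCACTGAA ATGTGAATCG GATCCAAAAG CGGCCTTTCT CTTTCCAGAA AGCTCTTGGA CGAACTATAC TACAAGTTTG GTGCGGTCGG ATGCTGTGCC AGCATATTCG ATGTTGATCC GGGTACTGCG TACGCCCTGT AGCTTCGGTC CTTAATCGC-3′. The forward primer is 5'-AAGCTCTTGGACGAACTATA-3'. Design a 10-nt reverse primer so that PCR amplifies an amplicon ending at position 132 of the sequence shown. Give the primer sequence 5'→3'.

The forward primer binds at positions 60–79; the product's 3' end on the top strand is position 132.
The reverse primer anneals to the top strand over positions 123–132, i.e. to GTTGATCCGG.
Its sequence written 5'→3' is the reverse complement: CCGGATCAAC.

5'-CCGGATCAAC-3'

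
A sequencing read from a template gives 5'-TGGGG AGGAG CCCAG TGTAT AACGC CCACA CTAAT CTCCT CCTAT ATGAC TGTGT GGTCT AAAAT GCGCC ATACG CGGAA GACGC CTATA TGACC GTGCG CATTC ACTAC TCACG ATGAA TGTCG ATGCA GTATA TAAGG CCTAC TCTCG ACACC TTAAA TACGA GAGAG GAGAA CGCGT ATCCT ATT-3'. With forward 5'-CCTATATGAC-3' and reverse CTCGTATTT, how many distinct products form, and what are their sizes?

The forward primer CCTATATGAC matches the top strand at positions 41–50, 85–94.
The reverse primer's reverse complement is AAATACGAG, matching at positions 158–166.
Each forward site pairs with the reverse site to give a product ending at position 166: sizes 126, 82 bp.

Two products: 126 bp, 82 bp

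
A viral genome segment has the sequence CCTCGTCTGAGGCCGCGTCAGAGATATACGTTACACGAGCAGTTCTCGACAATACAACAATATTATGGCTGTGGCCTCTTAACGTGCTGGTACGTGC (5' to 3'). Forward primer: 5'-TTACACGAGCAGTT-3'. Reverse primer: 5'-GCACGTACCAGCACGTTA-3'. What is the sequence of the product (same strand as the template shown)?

The forward primer matches the template at positions 31–44.
Taking the reverse complement of GCACGTACCAGCACGTTA gives TAACGTGCTGGTACGTGC, found at positions 80–97 on the template; the primer anneals here to the top strand with its 3' end pointing upstream.
The product is the template from position 31 through 97 (67 bp).

5'-TTACACGAGCAGTTCTCGACAATACAACAATATTATGGCTGTGGCCTCTTAACGTGCTGGTACGTGC-3'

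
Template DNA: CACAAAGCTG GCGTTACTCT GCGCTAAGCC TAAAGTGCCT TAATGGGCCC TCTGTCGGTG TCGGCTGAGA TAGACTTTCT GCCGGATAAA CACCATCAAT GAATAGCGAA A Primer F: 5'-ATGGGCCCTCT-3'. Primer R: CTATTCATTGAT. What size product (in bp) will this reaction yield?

Scanning the template, ATGGGCCCTCT occurs at positions 43–53; this primer anneals to the bottom strand there with its 3' end pointing downstream.
Reverse complement of the reverse primer: ATCAATGAATAG. This occurs on the top strand at positions 95–106.
Amplicon spans positions 43–106: 64 bp.

64 bp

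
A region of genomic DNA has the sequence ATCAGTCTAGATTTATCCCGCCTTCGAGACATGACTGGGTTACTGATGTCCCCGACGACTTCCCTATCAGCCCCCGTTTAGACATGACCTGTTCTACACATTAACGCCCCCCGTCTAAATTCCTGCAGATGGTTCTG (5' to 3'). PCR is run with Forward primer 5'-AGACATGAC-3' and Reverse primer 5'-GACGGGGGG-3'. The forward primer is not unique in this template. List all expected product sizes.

89 bp, 36 bp

The forward primer AGACATGAC matches the top strand at positions 27–35, 80–88.
The reverse primer's reverse complement is CCCCCCGTC, matching at positions 107–115.
Each forward site pairs with the reverse site to give a product ending at position 115: sizes 89, 36 bp.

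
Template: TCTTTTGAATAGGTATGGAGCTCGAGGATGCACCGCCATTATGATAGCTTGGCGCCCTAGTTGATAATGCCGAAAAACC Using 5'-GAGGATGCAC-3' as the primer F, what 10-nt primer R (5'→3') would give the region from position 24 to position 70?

5'-GCATTATCAA-3'

The product's 3' end on the top strand is position 70.
The reverse primer anneals to the top strand over positions 61–70, i.e. to TTGATAATGC.
Its sequence written 5'→3' is the reverse complement: GCATTATCAA.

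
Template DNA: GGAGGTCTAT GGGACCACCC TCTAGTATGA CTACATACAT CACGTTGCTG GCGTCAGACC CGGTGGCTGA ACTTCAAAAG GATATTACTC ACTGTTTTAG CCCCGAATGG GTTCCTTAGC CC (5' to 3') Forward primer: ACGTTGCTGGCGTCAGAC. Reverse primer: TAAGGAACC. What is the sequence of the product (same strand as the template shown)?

Forward primer ACGTTGCTGGCGTCAGAC is found on the top strand at positions 42–59.
Taking the reverse complement of TAAGGAACC gives GGTTCCTTA, found at positions 110–118 on the template; the primer anneals here to the top strand with its 3' end pointing upstream.
The product is the template from position 42 through 118 (77 bp).

5'-ACGTTGCTGGCGTCAGACCCGGTGGCTGAACTTCAAAAGGATATTACTCACTGTTTTAGCCCCGAATGGGTTCCTTA-3'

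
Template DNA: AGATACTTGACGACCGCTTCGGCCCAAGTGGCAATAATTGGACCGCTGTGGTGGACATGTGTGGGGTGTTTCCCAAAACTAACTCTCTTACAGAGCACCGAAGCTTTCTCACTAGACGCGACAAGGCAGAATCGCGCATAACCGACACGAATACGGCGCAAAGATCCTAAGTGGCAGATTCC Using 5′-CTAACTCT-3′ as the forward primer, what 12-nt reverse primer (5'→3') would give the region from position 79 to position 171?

The product's 3' end on the top strand is position 171.
The reverse primer anneals to the top strand over positions 160–171, i.e. to AAAGATCCTAAG.
Its sequence written 5'→3' is the reverse complement: CTTAGGATCTTT.

5'-CTTAGGATCTTT-3'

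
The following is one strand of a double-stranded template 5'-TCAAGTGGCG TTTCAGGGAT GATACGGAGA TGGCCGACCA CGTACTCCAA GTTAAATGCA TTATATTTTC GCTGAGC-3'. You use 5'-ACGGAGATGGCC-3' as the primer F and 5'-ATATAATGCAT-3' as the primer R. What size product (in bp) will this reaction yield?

Scanning the template, ACGGAGATGGCC occurs at positions 24–35; this primer anneals to the bottom strand there with its 3' end pointing downstream.
The reverse primer's reverse complement is ATGCATTATAT, which matches the template at positions 56–66.
Amplicon spans positions 24–66: 43 bp.

43 bp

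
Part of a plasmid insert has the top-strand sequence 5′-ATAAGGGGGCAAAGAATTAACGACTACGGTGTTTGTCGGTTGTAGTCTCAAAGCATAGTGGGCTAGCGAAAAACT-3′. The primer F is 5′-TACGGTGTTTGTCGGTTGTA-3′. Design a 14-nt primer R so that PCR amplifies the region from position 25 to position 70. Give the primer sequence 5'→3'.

5'-TTCGCTAGCCCACT-3'

The product's 3' end on the top strand is position 70.
The reverse primer anneals to the top strand over positions 57–70, i.e. to AGTGGGCTAGCGAA.
Its sequence written 5'→3' is the reverse complement: TTCGCTAGCCCACT.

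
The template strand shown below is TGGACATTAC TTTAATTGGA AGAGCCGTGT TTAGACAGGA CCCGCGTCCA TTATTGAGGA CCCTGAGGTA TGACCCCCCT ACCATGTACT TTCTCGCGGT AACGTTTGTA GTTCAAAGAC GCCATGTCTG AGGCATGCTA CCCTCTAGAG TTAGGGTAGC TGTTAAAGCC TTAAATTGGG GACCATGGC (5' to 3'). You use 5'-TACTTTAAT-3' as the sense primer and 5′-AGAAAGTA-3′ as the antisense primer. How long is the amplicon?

Forward primer TACTTTAAT is found on the top strand at positions 8–16.
The reverse primer's reverse complement is TACTTTCT, which matches the template at positions 87–94.
The product runs from position 8 to position 94, so its length is 94 − 8 + 1 = 87 bp.

87 bp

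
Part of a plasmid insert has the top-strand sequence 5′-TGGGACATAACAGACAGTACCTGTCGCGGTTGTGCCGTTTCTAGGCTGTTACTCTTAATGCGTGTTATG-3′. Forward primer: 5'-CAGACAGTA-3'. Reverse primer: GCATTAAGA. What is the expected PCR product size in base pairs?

51 bp

The forward primer matches the template at positions 11–19.
Reverse complement of the reverse primer: TCTTAATGC. This occurs on the top strand at positions 53–61.
The product runs from position 11 to position 61, so its length is 61 − 11 + 1 = 51 bp.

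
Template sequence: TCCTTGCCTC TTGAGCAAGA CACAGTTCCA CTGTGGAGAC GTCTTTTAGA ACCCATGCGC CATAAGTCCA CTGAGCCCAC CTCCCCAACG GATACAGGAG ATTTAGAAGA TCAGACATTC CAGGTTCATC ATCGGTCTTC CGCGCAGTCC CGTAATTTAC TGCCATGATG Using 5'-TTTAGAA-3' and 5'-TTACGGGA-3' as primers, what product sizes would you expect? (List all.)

111 bp, 54 bp

The forward primer TTTAGAA matches the top strand at positions 45–51, 102–108.
The reverse primer's reverse complement is TCCCGTAA, matching at positions 148–155.
Each forward site pairs with the reverse site to give a product ending at position 155: sizes 111, 54 bp.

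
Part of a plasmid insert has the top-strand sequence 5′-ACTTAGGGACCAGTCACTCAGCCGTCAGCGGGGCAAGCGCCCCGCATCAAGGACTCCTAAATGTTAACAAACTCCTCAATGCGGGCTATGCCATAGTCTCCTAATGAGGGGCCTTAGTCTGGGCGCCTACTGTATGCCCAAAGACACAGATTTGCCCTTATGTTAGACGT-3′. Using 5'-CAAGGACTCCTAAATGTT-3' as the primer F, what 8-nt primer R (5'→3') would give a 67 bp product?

The forward primer binds at positions 48–65, so a 67 bp product ends at position 48 + 67 − 1 = 114.
The reverse primer anneals to the top strand over positions 107–114, i.e. to AGGGGCCT.
Its sequence written 5'→3' is the reverse complement: AGGCCCCT.

5'-AGGCCCCT-3'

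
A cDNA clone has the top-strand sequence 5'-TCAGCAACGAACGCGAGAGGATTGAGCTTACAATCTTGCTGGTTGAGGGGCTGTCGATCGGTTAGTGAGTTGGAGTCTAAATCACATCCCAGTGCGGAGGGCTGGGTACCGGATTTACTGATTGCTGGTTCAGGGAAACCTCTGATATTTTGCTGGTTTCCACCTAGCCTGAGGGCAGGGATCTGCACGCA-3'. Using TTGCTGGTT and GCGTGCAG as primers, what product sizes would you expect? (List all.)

155 bp, 69 bp, 41 bp

The forward primer TTGCTGGTT matches the top strand at positions 36–44, 122–130, 150–158.
The reverse primer's reverse complement is CTGCACGC, matching at positions 183–190.
Each forward site pairs with the reverse site to give a product ending at position 190: sizes 155, 69, 41 bp.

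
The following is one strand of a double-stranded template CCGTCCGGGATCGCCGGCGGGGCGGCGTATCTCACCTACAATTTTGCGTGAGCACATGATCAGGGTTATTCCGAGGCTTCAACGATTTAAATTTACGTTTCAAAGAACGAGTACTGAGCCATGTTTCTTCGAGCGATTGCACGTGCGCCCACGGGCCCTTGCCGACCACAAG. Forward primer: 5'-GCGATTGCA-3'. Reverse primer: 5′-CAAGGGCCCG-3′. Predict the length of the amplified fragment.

The forward primer matches the template at positions 133–141.
The reverse primer's reverse complement is CGGGCCCTTG, which matches the template at positions 152–161.
Product length = (reverse-primer end) − (forward-primer start) + 1 = 161 − 133 + 1 = 29 bp.

29 bp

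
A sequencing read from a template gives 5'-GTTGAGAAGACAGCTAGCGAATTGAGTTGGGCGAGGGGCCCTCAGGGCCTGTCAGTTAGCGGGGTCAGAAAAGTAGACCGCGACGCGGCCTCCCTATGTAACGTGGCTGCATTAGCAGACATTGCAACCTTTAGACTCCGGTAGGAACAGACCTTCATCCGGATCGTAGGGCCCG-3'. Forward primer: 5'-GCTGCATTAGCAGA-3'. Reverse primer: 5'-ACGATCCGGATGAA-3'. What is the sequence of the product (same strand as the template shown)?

The forward primer matches the template at positions 106–119.
Reverse complement of the reverse primer: TTCATCCGGATCGT. This occurs on the top strand at positions 154–167.
The product is the template from position 106 through 167 (62 bp).

5'-GCTGCATTAGCAGACATTGCAACCTTTAGACTCCGGTAGGAACAGACCTTCATCCGGATCGT-3'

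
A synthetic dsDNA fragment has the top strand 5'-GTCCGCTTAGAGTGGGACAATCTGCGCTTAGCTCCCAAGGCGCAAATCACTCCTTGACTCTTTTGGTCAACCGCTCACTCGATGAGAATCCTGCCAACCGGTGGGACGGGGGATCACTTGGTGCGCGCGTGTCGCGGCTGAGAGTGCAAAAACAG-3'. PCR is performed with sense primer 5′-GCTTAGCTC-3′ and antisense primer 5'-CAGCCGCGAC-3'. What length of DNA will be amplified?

115 bp

Forward primer GCTTAGCTC is found on the top strand at positions 26–34.
Taking the reverse complement of CAGCCGCGAC gives GTCGCGGCTG, found at positions 131–140 on the template; the primer anneals here to the top strand with its 3' end pointing upstream.
The product runs from position 26 to position 140, so its length is 140 − 26 + 1 = 115 bp.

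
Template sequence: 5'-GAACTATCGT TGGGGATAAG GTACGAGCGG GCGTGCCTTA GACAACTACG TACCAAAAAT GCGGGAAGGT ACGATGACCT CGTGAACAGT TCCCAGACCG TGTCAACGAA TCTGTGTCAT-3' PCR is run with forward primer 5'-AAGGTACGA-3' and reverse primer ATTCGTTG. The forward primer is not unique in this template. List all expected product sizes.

94 bp, 46 bp

The forward primer AAGGTACGA matches the top strand at positions 18–26, 66–74.
The reverse primer's reverse complement is CAACGAAT, matching at positions 104–111.
Each forward site pairs with the reverse site to give a product ending at position 111: sizes 94, 46 bp.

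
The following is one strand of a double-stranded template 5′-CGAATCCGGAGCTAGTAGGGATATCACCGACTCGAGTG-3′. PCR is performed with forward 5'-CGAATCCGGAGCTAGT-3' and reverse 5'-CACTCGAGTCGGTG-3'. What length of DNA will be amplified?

38 bp

Scanning the template, CGAATCCGGAGCTAGT occurs at positions 1–16; this primer anneals to the bottom strand there with its 3' end pointing downstream.
The reverse primer's reverse complement is CACCGACTCGAGTG, which matches the template at positions 25–38.
Product length = (reverse-primer end) − (forward-primer start) + 1 = 38 − 1 + 1 = 38 bp.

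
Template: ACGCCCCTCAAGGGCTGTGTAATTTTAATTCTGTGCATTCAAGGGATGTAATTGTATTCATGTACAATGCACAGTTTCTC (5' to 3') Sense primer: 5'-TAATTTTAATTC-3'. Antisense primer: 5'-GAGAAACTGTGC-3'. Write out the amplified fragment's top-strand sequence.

Forward primer TAATTTTAATTC is found on the top strand at positions 20–31.
Reverse complement of the reverse primer: GCACAGTTTCTC. This occurs on the top strand at positions 69–80.
The product is the template from position 20 through 80 (61 bp).

5'-TAATTTTAATTCTGTGCATTCAAGGGATGTAATTGTATTCATGTACAATGCACAGTTTCTC-3'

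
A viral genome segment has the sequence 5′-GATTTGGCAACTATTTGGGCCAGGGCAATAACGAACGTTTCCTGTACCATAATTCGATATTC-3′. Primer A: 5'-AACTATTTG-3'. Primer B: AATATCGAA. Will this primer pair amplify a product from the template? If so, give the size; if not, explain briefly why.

Yes — a 53 bp product.

Primer A (AACTATTTG) matches the top strand at positions 9–17; it acts as a forward primer.
Primer B's reverse complement is TTCGATATT, matching the top strand at positions 53–61; it acts as a reverse primer.
The 3' ends face each other across positions 9–61, giving a 53 bp product.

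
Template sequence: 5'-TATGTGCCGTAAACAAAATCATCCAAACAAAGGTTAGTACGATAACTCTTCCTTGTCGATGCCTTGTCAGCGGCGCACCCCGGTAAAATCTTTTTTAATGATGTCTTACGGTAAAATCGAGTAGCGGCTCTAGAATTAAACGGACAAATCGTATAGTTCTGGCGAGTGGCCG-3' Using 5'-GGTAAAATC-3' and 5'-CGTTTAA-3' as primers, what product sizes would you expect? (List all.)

61 bp, 33 bp

The forward primer GGTAAAATC matches the top strand at positions 82–90, 110–118.
The reverse primer's reverse complement is TTAAACG, matching at positions 136–142.
Each forward site pairs with the reverse site to give a product ending at position 142: sizes 61, 33 bp.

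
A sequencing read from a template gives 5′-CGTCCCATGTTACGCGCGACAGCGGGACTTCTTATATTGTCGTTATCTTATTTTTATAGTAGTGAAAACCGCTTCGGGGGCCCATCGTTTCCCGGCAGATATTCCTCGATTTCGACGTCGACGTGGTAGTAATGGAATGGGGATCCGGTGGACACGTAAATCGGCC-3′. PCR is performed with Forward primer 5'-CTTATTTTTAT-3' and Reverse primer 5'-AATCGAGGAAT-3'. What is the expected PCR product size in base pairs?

65 bp

Scanning the template, CTTATTTTTAT occurs at positions 47–57; this primer anneals to the bottom strand there with its 3' end pointing downstream.
The reverse primer's reverse complement is ATTCCTCGATT, which matches the template at positions 101–111.
Amplicon spans positions 47–111: 65 bp.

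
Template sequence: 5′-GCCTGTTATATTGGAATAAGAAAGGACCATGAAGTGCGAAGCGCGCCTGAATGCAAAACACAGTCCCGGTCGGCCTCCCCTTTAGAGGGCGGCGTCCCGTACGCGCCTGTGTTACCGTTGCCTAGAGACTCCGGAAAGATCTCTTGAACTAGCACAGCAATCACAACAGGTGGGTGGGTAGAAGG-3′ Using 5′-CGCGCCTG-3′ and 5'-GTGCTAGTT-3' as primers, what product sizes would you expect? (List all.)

114 bp, 54 bp

The forward primer CGCGCCTG matches the top strand at positions 42–49, 102–109.
The reverse primer's reverse complement is AACTAGCAC, matching at positions 147–155.
Each forward site pairs with the reverse site to give a product ending at position 155: sizes 114, 54 bp.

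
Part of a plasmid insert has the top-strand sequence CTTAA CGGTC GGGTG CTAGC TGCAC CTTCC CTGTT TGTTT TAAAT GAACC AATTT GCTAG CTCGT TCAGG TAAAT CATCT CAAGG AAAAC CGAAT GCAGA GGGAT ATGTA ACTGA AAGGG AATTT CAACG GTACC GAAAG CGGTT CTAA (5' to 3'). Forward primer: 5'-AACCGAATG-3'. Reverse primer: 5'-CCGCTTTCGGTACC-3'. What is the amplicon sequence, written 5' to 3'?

The forward primer matches the template at positions 88–96.
Taking the reverse complement of CCGCTTTCGGTACC gives GGTACCGAAAGCGG, found at positions 130–143 on the template; the primer anneals here to the top strand with its 3' end pointing upstream.
The product is the template from position 88 through 143 (56 bp).

5'-AACCGAATGCAGAGGGATATGTAACTGAAAGGGAATTTCAACGGTACCGAAAGCGG-3'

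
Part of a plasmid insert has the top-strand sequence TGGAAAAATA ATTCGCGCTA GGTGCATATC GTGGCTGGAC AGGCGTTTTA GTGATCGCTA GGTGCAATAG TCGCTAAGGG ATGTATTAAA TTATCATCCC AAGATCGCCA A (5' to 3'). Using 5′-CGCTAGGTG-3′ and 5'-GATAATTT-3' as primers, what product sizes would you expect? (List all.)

The forward primer CGCTAGGTG matches the top strand at positions 16–24, 56–64.
The reverse primer's reverse complement is AAATTATC, matching at positions 88–95.
Each forward site pairs with the reverse site to give a product ending at position 95: sizes 80, 40 bp.

80 bp, 40 bp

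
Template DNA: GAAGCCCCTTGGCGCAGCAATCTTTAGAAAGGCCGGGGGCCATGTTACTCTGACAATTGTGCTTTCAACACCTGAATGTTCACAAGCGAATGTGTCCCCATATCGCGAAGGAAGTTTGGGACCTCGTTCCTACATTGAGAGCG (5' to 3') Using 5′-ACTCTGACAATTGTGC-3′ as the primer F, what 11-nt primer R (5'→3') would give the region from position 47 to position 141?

5'-CTCTCAATGTA-3'

The product's 3' end on the top strand is position 141.
The reverse primer anneals to the top strand over positions 131–141, i.e. to TACATTGAGAG.
Its sequence written 5'→3' is the reverse complement: CTCTCAATGTA.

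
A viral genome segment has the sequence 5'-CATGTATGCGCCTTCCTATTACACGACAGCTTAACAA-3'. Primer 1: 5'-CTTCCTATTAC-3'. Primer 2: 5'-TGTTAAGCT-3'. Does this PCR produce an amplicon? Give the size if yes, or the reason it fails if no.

Yes — a 25 bp product.

Primer 1 (CTTCCTATTAC) matches the top strand at positions 12–22; it acts as a forward primer.
Primer 2's reverse complement is AGCTTAACA, matching the top strand at positions 28–36; it acts as a reverse primer.
The 3' ends face each other across positions 12–36, giving a 25 bp product.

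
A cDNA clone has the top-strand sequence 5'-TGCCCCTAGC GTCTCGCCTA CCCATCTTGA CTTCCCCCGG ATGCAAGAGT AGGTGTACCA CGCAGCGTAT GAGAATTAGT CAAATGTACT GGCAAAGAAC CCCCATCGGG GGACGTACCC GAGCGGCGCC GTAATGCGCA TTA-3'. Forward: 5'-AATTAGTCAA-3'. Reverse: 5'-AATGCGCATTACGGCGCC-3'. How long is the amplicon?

The forward primer matches the template at positions 74–83.
Taking the reverse complement of AATGCGCATTACGGCGCC gives GGCGCCGTAATGCGCATT, found at positions 125–142 on the template; the primer anneals here to the top strand with its 3' end pointing upstream.
Amplicon spans positions 74–142: 69 bp.

69 bp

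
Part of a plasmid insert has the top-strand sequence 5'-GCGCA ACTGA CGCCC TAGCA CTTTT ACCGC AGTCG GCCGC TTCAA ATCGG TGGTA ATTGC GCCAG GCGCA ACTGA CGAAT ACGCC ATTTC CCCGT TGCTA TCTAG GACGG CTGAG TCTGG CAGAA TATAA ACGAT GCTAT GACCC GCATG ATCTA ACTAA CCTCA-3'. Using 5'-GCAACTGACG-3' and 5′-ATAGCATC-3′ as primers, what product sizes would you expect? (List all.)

The forward primer GCAACTGACG matches the top strand at positions 3–12, 68–77.
The reverse primer's reverse complement is GATGCTAT, matching at positions 133–140.
Each forward site pairs with the reverse site to give a product ending at position 140: sizes 138, 73 bp.

138 bp, 73 bp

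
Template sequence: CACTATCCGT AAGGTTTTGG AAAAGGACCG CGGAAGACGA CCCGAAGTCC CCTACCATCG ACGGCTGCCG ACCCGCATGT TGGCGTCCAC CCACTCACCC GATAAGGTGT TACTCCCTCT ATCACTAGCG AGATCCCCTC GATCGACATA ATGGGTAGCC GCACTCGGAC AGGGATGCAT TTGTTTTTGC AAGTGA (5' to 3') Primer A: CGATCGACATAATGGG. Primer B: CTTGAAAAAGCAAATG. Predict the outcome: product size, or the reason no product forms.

Primer B (CTTGAAAAAGCAAATG) does not match the top strand, and its reverse complement CATTTGCTTTTTCAAG does not match either.
With no annealing site for primer B, no amplification occurs.

No product — primer B has no binding site in the template.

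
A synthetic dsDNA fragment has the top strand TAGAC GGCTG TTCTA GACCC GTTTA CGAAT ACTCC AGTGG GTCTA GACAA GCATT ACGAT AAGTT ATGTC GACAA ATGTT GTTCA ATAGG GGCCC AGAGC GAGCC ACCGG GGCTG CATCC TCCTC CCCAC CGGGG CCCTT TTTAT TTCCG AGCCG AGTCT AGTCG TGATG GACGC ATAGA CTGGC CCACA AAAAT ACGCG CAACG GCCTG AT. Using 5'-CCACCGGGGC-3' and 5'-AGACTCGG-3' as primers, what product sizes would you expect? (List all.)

57 bp, 34 bp

The forward primer CCACCGGGGC matches the top strand at positions 104–113, 127–136.
The reverse primer's reverse complement is CCGAGTCT, matching at positions 153–160.
Each forward site pairs with the reverse site to give a product ending at position 160: sizes 57, 34 bp.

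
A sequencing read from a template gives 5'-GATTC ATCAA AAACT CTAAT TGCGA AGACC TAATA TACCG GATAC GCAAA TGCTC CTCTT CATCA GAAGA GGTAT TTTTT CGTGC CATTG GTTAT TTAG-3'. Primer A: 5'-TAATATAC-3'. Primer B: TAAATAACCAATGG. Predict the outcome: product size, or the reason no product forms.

Primer A (TAATATAC) matches the top strand at positions 31–38; it acts as a forward primer.
Primer B's reverse complement is CCATTGGTTATTTA, matching the top strand at positions 85–98; it acts as a reverse primer.
The 3' ends face each other across positions 31–98, giving a 68 bp product.

Yes — a 68 bp product.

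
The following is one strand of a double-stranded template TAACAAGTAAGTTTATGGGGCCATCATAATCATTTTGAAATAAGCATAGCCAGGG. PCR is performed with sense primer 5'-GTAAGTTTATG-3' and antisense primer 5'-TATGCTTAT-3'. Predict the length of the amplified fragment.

42 bp

Scanning the template, GTAAGTTTATG occurs at positions 7–17; this primer anneals to the bottom strand there with its 3' end pointing downstream.
Taking the reverse complement of TATGCTTAT gives ATAAGCATA, found at positions 40–48 on the template; the primer anneals here to the top strand with its 3' end pointing upstream.
The product runs from position 7 to position 48, so its length is 48 − 7 + 1 = 42 bp.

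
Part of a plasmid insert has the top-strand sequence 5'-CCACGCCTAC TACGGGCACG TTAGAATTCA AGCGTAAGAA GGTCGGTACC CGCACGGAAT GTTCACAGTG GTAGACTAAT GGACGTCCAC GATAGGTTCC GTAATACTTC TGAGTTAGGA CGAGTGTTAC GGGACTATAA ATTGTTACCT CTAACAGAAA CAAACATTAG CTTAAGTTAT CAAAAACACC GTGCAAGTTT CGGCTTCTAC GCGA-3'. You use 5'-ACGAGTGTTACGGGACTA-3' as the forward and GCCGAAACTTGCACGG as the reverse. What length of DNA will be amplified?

Scanning the template, ACGAGTGTTACGGGACTA occurs at positions 120–137; this primer anneals to the bottom strand there with its 3' end pointing downstream.
Reverse complement of the reverse primer: CCGTGCAAGTTTCGGC. This occurs on the top strand at positions 189–204.
Product length = (reverse-primer end) − (forward-primer start) + 1 = 204 − 120 + 1 = 85 bp.

85 bp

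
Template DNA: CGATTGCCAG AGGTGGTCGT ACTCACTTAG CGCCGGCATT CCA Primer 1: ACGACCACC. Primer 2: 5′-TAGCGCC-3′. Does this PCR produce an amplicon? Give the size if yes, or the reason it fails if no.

No product — the primers' 3' ends point away from each other.

Primer 1 (ACGACCACC) has reverse complement GGTGGTCGT, which matches the top strand at positions 12–20; primer 1 anneals to the top strand there with its 3' end pointing upstream toward position 12.
Primer 2 (TAGCGCC) matches the top strand directly at positions 28–34; it anneals to the bottom strand with its 3' end pointing downstream toward position 34.
The 3' ends diverge (primer 1 extends toward position 1, primer 2 toward position 43), so the primers never converge on a shared product.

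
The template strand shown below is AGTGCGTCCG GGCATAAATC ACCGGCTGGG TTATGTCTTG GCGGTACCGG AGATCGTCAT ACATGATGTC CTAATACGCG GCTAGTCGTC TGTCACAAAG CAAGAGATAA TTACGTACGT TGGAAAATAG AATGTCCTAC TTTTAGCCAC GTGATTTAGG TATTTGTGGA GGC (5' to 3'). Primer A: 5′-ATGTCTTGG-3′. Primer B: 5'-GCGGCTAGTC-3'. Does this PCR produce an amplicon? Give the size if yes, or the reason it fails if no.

No product — both primers anneal to the same strand and extend in the same direction.

Primer A (ATGTCTTGG) matches the top strand at positions 33–41 (3' end points downstream).
Primer B (GCGGCTAGTC) also matches the top strand directly, at positions 78–87 — its reverse complement GACTAGCCGC is not present.
Both primers anneal to the bottom strand with 3' ends pointing the same way, so neither can prime synthesis back toward the other.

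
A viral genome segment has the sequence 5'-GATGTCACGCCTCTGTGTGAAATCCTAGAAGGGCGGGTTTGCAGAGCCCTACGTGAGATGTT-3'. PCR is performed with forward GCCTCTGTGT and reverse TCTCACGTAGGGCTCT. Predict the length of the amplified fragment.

Scanning the template, GCCTCTGTGT occurs at positions 9–18; this primer anneals to the bottom strand there with its 3' end pointing downstream.
Reverse complement of the reverse primer: AGAGCCCTACGTGAGA. This occurs on the top strand at positions 43–58.
The product runs from position 9 to position 58, so its length is 58 − 9 + 1 = 50 bp.

50 bp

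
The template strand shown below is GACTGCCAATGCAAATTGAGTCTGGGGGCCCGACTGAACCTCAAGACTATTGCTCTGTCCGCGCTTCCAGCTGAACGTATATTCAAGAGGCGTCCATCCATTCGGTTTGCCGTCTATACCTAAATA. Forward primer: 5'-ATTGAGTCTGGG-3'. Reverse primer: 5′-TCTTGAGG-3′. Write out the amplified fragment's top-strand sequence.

5'-ATTGAGTCTGGGGGCCCGACTGAACCTCAAGA-3'

Scanning the template, ATTGAGTCTGGG occurs at positions 15–26; this primer anneals to the bottom strand there with its 3' end pointing downstream.
Taking the reverse complement of TCTTGAGG gives CCTCAAGA, found at positions 39–46 on the template; the primer anneals here to the top strand with its 3' end pointing upstream.
The product is the template from position 15 through 46 (32 bp).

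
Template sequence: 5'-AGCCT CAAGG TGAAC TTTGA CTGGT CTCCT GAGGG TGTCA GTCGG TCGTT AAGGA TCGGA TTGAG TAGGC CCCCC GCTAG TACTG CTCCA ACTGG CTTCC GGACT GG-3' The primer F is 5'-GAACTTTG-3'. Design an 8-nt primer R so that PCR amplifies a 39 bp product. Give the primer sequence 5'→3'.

5'-AACGACCG-3'

The forward primer binds at positions 12–19, so a 39 bp product ends at position 12 + 39 − 1 = 50.
The reverse primer anneals to the top strand over positions 43–50, i.e. to CGGTCGTT.
Its sequence written 5'→3' is the reverse complement: AACGACCG.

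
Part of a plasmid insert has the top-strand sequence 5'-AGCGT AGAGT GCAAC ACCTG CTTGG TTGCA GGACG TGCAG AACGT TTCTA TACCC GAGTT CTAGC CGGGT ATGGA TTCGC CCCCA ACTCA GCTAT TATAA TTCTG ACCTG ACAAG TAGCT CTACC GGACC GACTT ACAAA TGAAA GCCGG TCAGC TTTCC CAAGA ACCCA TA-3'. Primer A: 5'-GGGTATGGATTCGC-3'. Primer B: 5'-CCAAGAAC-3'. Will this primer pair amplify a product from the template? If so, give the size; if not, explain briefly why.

Primer A (GGGTATGGATTCGC) matches the top strand at positions 67–80 (3' end points downstream).
Primer B (CCAAGAAC) also matches the top strand directly, at positions 160–167 — its reverse complement GTTCTTGG is not present.
Both primers anneal to the bottom strand with 3' ends pointing the same way, so neither can prime synthesis back toward the other.

No product — both primers anneal to the same strand and extend in the same direction.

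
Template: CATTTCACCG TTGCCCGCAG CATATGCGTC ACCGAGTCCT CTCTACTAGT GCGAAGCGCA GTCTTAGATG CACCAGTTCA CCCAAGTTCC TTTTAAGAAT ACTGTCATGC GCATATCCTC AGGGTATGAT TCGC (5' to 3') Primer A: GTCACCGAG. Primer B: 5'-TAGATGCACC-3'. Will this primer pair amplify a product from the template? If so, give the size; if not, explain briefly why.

Primer A (GTCACCGAG) matches the top strand at positions 28–36 (3' end points downstream).
Primer B (TAGATGCACC) also matches the top strand directly, at positions 65–74 — its reverse complement GGTGCATCTA is not present.
Both primers anneal to the bottom strand with 3' ends pointing the same way, so neither can prime synthesis back toward the other.

No product — both primers anneal to the same strand and extend in the same direction.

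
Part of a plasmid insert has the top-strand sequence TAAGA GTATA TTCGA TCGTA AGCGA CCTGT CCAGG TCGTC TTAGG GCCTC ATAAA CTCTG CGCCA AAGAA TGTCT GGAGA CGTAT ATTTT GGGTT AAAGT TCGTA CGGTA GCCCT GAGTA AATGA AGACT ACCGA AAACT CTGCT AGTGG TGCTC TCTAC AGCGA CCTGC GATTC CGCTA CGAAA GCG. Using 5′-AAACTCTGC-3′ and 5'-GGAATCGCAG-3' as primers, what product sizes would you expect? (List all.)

The forward primer AAACTCTGC matches the top strand at positions 53–61, 136–144.
The reverse primer's reverse complement is CTGCGATTCC, matching at positions 167–176.
Each forward site pairs with the reverse site to give a product ending at position 176: sizes 124, 41 bp.

124 bp, 41 bp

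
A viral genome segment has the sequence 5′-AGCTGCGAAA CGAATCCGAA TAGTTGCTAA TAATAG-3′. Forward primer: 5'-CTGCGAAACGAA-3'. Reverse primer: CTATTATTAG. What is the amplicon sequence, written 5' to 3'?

5'-CTGCGAAACGAATCCGAATAGTTGCTAATAATAG-3'

The forward primer matches the template at positions 3–14.
Reverse complement of the reverse primer: CTAATAATAG. This occurs on the top strand at positions 27–36.
The product is the template from position 3 through 36 (34 bp).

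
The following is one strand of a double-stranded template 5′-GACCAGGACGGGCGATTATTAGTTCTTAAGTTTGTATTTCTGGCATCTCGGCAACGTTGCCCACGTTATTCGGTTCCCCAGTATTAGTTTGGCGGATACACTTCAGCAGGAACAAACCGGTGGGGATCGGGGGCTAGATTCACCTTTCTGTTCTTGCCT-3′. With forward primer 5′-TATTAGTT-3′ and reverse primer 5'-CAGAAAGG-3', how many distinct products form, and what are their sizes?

Two products: 134 bp, 69 bp

The forward primer TATTAGTT matches the top strand at positions 17–24, 82–89.
The reverse primer's reverse complement is CCTTTCTG, matching at positions 143–150.
Each forward site pairs with the reverse site to give a product ending at position 150: sizes 134, 69 bp.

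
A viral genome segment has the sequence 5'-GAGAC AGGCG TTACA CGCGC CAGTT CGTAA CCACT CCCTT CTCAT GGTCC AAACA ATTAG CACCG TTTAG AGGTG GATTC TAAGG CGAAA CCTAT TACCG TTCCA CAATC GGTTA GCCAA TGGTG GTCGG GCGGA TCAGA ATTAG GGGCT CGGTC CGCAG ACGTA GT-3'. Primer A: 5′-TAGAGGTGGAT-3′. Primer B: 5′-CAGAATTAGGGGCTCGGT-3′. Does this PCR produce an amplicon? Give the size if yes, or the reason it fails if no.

Primer A (TAGAGGTGGAT) matches the top strand at positions 68–78 (3' end points downstream).
Primer B (CAGAATTAGGGGCTCGGT) also matches the top strand directly, at positions 137–154 — its reverse complement ACCGAGCCCCTAATTCTG is not present.
Both primers anneal to the bottom strand with 3' ends pointing the same way, so neither can prime synthesis back toward the other.

No product — both primers anneal to the same strand and extend in the same direction.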